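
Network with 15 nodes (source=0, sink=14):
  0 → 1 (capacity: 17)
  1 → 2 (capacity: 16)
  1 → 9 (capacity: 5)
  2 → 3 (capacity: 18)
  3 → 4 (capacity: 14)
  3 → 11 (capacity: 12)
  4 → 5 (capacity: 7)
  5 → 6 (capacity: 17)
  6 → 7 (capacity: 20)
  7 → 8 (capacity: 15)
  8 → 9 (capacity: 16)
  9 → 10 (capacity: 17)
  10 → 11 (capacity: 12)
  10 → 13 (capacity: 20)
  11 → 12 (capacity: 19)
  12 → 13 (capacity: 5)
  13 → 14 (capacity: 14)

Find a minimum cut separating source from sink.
Min cut value = 14, edges: (13,14)

Min cut value: 14
Partition: S = [0, 1, 2, 3, 4, 5, 6, 7, 8, 9, 10, 11, 12, 13], T = [14]
Cut edges: (13,14)

By max-flow min-cut theorem, max flow = min cut = 14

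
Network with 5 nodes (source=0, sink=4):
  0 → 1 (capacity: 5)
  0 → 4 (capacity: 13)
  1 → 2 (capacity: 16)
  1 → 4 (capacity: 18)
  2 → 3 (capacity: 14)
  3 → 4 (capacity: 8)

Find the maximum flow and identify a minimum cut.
Max flow = 18, Min cut edges: (0,1), (0,4)

Maximum flow: 18
Minimum cut: (0,1), (0,4)
Partition: S = [0], T = [1, 2, 3, 4]

Max-flow min-cut theorem verified: both equal 18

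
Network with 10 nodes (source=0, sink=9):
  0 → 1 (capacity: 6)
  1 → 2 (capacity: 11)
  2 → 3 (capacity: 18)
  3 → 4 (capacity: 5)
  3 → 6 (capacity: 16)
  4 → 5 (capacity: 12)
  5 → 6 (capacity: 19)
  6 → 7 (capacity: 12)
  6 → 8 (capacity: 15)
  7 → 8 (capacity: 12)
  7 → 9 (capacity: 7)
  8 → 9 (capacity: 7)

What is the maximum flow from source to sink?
Maximum flow = 6

Max flow: 6

Flow assignment:
  0 → 1: 6/6
  1 → 2: 6/11
  2 → 3: 6/18
  3 → 6: 6/16
  6 → 7: 6/12
  7 → 9: 6/7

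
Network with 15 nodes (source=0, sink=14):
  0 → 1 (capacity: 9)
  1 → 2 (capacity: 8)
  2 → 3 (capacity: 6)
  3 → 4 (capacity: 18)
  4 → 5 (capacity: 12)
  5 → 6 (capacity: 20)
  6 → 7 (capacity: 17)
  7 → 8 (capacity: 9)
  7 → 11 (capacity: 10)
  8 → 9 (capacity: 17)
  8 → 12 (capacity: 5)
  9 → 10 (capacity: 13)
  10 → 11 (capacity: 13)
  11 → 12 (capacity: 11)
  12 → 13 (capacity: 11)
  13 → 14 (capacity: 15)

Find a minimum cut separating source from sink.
Min cut value = 6, edges: (2,3)

Min cut value: 6
Partition: S = [0, 1, 2], T = [3, 4, 5, 6, 7, 8, 9, 10, 11, 12, 13, 14]
Cut edges: (2,3)

By max-flow min-cut theorem, max flow = min cut = 6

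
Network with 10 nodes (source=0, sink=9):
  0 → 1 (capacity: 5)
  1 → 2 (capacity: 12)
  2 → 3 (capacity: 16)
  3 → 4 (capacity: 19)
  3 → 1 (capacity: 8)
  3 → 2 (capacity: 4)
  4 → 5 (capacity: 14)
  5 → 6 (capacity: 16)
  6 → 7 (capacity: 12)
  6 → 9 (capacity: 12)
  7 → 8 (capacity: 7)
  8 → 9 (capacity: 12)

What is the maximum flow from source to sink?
Maximum flow = 5

Max flow: 5

Flow assignment:
  0 → 1: 5/5
  1 → 2: 5/12
  2 → 3: 5/16
  3 → 4: 5/19
  4 → 5: 5/14
  5 → 6: 5/16
  6 → 9: 5/12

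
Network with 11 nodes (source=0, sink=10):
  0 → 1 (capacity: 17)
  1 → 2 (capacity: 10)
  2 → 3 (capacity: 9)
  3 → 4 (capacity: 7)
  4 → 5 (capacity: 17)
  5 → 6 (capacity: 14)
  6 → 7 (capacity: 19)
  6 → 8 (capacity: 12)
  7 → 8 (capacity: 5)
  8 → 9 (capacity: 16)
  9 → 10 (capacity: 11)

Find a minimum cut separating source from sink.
Min cut value = 7, edges: (3,4)

Min cut value: 7
Partition: S = [0, 1, 2, 3], T = [4, 5, 6, 7, 8, 9, 10]
Cut edges: (3,4)

By max-flow min-cut theorem, max flow = min cut = 7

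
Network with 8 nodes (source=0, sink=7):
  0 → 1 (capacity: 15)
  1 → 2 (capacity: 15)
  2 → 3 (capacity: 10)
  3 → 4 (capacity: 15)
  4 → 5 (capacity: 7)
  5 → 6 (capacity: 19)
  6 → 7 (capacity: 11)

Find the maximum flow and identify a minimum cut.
Max flow = 7, Min cut edges: (4,5)

Maximum flow: 7
Minimum cut: (4,5)
Partition: S = [0, 1, 2, 3, 4], T = [5, 6, 7]

Max-flow min-cut theorem verified: both equal 7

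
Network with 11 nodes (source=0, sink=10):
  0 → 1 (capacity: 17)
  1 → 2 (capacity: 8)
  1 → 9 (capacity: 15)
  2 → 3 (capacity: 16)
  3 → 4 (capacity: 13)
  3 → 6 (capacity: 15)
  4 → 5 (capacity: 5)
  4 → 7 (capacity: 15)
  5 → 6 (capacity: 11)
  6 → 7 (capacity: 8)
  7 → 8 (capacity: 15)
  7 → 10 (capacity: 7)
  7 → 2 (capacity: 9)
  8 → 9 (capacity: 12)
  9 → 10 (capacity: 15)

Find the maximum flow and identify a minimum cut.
Max flow = 17, Min cut edges: (0,1)

Maximum flow: 17
Minimum cut: (0,1)
Partition: S = [0], T = [1, 2, 3, 4, 5, 6, 7, 8, 9, 10]

Max-flow min-cut theorem verified: both equal 17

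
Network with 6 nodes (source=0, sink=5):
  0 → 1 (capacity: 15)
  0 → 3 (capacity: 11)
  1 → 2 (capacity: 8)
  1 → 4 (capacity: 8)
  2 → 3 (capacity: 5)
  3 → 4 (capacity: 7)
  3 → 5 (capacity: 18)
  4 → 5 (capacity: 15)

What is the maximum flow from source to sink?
Maximum flow = 24

Max flow: 24

Flow assignment:
  0 → 1: 13/15
  0 → 3: 11/11
  1 → 2: 5/8
  1 → 4: 8/8
  2 → 3: 5/5
  3 → 5: 16/18
  4 → 5: 8/15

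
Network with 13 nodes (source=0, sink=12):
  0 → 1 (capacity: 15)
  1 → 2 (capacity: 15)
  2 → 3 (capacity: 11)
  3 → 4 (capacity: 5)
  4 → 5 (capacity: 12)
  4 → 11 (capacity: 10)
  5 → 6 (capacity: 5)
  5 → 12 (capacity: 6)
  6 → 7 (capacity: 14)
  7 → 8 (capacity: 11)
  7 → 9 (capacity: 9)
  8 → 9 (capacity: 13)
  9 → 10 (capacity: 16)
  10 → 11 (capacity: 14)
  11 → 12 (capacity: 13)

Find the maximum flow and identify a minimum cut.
Max flow = 5, Min cut edges: (3,4)

Maximum flow: 5
Minimum cut: (3,4)
Partition: S = [0, 1, 2, 3], T = [4, 5, 6, 7, 8, 9, 10, 11, 12]

Max-flow min-cut theorem verified: both equal 5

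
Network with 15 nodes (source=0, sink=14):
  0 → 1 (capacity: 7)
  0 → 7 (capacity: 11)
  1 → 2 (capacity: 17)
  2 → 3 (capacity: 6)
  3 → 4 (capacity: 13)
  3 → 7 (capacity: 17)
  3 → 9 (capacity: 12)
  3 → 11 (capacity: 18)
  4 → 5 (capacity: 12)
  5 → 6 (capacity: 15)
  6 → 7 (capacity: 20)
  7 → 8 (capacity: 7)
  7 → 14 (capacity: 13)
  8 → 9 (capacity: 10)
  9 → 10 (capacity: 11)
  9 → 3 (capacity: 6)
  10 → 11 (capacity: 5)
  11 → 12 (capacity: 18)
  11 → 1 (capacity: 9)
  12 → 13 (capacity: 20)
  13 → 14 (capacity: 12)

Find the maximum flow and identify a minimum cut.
Max flow = 17, Min cut edges: (0,7), (2,3)

Maximum flow: 17
Minimum cut: (0,7), (2,3)
Partition: S = [0, 1, 2], T = [3, 4, 5, 6, 7, 8, 9, 10, 11, 12, 13, 14]

Max-flow min-cut theorem verified: both equal 17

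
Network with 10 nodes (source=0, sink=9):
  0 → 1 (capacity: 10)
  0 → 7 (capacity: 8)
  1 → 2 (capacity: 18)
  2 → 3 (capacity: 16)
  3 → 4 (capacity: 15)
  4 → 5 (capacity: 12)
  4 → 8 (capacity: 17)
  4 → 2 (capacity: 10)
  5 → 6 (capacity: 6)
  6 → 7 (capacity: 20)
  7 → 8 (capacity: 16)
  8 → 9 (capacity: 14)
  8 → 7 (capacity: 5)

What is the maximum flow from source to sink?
Maximum flow = 14

Max flow: 14

Flow assignment:
  0 → 1: 10/10
  0 → 7: 4/8
  1 → 2: 10/18
  2 → 3: 10/16
  3 → 4: 10/15
  4 → 8: 10/17
  7 → 8: 4/16
  8 → 9: 14/14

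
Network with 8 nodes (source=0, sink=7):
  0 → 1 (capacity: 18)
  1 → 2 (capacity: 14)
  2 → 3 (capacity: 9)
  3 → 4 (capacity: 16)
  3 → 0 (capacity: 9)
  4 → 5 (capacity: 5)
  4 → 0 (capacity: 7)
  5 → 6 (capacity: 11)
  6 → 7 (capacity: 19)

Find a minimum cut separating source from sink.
Min cut value = 5, edges: (4,5)

Min cut value: 5
Partition: S = [0, 1, 2, 3, 4], T = [5, 6, 7]
Cut edges: (4,5)

By max-flow min-cut theorem, max flow = min cut = 5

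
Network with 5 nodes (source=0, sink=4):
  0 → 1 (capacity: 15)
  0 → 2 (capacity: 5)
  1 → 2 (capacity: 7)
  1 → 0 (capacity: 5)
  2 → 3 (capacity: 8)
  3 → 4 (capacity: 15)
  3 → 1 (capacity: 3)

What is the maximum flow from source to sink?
Maximum flow = 8

Max flow: 8

Flow assignment:
  0 → 1: 7/15
  0 → 2: 1/5
  1 → 2: 7/7
  2 → 3: 8/8
  3 → 4: 8/15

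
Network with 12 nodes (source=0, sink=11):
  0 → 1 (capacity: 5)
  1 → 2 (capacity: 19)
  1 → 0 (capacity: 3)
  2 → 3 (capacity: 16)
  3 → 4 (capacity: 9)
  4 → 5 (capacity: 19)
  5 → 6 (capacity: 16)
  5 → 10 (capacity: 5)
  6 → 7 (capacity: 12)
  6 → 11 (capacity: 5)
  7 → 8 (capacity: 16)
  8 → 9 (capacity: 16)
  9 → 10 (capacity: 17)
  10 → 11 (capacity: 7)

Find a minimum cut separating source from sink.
Min cut value = 5, edges: (0,1)

Min cut value: 5
Partition: S = [0], T = [1, 2, 3, 4, 5, 6, 7, 8, 9, 10, 11]
Cut edges: (0,1)

By max-flow min-cut theorem, max flow = min cut = 5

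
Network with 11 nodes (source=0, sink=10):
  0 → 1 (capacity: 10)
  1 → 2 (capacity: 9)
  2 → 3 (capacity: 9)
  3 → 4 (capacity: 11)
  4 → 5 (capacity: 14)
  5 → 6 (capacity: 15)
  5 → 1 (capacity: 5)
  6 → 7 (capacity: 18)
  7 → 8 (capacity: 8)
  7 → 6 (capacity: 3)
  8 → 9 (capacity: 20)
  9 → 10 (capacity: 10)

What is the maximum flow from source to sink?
Maximum flow = 8

Max flow: 8

Flow assignment:
  0 → 1: 8/10
  1 → 2: 9/9
  2 → 3: 9/9
  3 → 4: 9/11
  4 → 5: 9/14
  5 → 6: 8/15
  5 → 1: 1/5
  6 → 7: 8/18
  7 → 8: 8/8
  8 → 9: 8/20
  9 → 10: 8/10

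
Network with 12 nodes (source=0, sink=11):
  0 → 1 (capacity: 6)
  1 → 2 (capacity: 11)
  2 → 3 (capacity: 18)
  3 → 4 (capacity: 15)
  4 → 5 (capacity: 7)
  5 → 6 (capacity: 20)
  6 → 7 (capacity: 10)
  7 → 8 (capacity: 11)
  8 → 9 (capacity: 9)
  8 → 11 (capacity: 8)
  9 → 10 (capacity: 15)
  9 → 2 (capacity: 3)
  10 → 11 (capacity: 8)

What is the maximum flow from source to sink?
Maximum flow = 6

Max flow: 6

Flow assignment:
  0 → 1: 6/6
  1 → 2: 6/11
  2 → 3: 6/18
  3 → 4: 6/15
  4 → 5: 6/7
  5 → 6: 6/20
  6 → 7: 6/10
  7 → 8: 6/11
  8 → 11: 6/8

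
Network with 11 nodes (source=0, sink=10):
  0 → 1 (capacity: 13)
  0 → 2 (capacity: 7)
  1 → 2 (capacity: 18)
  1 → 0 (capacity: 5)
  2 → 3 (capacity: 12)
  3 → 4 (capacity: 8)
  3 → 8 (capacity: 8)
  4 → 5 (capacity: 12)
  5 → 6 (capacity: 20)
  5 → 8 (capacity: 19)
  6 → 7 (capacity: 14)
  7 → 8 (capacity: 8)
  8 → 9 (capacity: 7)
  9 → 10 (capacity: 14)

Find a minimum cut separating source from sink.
Min cut value = 7, edges: (8,9)

Min cut value: 7
Partition: S = [0, 1, 2, 3, 4, 5, 6, 7, 8], T = [9, 10]
Cut edges: (8,9)

By max-flow min-cut theorem, max flow = min cut = 7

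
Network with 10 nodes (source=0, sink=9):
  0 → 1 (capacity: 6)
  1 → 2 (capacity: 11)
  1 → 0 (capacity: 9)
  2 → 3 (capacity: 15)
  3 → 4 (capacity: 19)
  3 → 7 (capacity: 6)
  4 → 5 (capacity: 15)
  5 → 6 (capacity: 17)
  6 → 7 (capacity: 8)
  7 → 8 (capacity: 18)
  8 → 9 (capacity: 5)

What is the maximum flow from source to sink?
Maximum flow = 5

Max flow: 5

Flow assignment:
  0 → 1: 5/6
  1 → 2: 5/11
  2 → 3: 5/15
  3 → 7: 5/6
  7 → 8: 5/18
  8 → 9: 5/5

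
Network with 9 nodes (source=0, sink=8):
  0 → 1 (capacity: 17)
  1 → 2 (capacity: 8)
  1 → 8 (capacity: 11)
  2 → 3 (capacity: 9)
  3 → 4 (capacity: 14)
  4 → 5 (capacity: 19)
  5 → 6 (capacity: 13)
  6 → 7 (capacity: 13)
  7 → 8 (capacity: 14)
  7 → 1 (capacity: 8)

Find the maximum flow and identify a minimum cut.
Max flow = 17, Min cut edges: (0,1)

Maximum flow: 17
Minimum cut: (0,1)
Partition: S = [0], T = [1, 2, 3, 4, 5, 6, 7, 8]

Max-flow min-cut theorem verified: both equal 17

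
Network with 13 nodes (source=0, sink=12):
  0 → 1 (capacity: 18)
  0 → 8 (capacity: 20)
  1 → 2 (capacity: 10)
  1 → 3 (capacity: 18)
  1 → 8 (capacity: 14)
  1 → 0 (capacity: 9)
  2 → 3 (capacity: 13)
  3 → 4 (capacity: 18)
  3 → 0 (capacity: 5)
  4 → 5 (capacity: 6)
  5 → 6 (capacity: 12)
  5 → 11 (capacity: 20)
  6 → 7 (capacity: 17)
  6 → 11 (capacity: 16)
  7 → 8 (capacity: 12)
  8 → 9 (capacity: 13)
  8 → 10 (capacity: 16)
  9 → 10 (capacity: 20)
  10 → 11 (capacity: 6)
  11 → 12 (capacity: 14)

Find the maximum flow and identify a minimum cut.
Max flow = 12, Min cut edges: (4,5), (10,11)

Maximum flow: 12
Minimum cut: (4,5), (10,11)
Partition: S = [0, 1, 2, 3, 4, 7, 8, 9, 10], T = [5, 6, 11, 12]

Max-flow min-cut theorem verified: both equal 12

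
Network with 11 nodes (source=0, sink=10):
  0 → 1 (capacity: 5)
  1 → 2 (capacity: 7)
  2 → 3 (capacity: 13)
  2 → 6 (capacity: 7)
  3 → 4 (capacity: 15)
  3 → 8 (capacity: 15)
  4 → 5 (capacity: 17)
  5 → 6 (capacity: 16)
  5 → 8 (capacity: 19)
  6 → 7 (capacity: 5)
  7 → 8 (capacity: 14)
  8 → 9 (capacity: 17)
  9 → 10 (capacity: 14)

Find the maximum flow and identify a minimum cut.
Max flow = 5, Min cut edges: (0,1)

Maximum flow: 5
Minimum cut: (0,1)
Partition: S = [0], T = [1, 2, 3, 4, 5, 6, 7, 8, 9, 10]

Max-flow min-cut theorem verified: both equal 5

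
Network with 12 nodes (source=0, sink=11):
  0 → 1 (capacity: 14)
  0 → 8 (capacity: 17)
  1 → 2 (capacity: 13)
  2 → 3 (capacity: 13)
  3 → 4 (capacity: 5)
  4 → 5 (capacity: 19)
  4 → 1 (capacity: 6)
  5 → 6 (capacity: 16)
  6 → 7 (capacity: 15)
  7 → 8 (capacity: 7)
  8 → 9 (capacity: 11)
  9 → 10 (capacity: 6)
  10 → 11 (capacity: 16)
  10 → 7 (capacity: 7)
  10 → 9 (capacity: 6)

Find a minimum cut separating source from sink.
Min cut value = 6, edges: (9,10)

Min cut value: 6
Partition: S = [0, 1, 2, 3, 4, 5, 6, 7, 8, 9], T = [10, 11]
Cut edges: (9,10)

By max-flow min-cut theorem, max flow = min cut = 6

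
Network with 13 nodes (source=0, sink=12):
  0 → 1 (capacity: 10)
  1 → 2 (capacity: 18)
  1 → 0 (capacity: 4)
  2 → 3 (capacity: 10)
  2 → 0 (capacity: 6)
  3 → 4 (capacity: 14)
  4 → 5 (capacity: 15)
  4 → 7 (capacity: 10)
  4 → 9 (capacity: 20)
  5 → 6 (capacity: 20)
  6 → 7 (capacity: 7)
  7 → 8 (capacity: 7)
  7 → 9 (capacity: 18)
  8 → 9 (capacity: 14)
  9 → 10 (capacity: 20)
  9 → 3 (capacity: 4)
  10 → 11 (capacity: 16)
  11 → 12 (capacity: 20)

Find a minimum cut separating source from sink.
Min cut value = 10, edges: (2,3)

Min cut value: 10
Partition: S = [0, 1, 2], T = [3, 4, 5, 6, 7, 8, 9, 10, 11, 12]
Cut edges: (2,3)

By max-flow min-cut theorem, max flow = min cut = 10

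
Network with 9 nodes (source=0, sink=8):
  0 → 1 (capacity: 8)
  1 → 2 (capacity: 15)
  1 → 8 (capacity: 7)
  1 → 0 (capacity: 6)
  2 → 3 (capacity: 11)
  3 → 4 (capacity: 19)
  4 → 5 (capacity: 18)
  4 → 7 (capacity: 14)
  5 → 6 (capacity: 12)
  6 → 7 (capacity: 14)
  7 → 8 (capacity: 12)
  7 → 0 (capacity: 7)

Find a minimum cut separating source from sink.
Min cut value = 8, edges: (0,1)

Min cut value: 8
Partition: S = [0], T = [1, 2, 3, 4, 5, 6, 7, 8]
Cut edges: (0,1)

By max-flow min-cut theorem, max flow = min cut = 8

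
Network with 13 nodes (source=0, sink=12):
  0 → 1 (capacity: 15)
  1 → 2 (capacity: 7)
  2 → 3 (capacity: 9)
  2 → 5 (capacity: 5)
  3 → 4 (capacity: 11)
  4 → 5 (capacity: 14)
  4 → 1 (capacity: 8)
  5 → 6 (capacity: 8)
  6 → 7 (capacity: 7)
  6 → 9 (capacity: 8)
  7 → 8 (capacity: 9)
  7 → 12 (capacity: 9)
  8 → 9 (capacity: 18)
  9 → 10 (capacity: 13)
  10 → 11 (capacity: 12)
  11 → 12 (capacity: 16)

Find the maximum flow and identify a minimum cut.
Max flow = 7, Min cut edges: (1,2)

Maximum flow: 7
Minimum cut: (1,2)
Partition: S = [0, 1], T = [2, 3, 4, 5, 6, 7, 8, 9, 10, 11, 12]

Max-flow min-cut theorem verified: both equal 7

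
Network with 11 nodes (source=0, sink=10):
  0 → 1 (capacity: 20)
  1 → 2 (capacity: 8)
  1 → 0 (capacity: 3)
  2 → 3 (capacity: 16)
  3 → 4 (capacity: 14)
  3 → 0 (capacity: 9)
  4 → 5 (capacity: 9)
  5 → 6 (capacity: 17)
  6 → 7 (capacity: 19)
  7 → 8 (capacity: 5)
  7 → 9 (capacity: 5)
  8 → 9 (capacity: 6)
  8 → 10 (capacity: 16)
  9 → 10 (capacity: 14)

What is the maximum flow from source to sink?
Maximum flow = 8

Max flow: 8

Flow assignment:
  0 → 1: 8/20
  1 → 2: 8/8
  2 → 3: 8/16
  3 → 4: 8/14
  4 → 5: 8/9
  5 → 6: 8/17
  6 → 7: 8/19
  7 → 8: 5/5
  7 → 9: 3/5
  8 → 10: 5/16
  9 → 10: 3/14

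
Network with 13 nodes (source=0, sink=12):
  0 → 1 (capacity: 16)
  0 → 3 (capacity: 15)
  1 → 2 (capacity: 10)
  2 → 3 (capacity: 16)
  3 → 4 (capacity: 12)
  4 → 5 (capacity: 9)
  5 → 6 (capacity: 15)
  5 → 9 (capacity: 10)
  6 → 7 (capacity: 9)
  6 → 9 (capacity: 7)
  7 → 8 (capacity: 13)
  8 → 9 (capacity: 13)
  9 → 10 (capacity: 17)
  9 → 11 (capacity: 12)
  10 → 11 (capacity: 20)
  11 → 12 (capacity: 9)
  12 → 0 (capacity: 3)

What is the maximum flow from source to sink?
Maximum flow = 9

Max flow: 9

Flow assignment:
  0 → 1: 9/16
  1 → 2: 9/10
  2 → 3: 9/16
  3 → 4: 9/12
  4 → 5: 9/9
  5 → 9: 9/10
  9 → 11: 9/12
  11 → 12: 9/9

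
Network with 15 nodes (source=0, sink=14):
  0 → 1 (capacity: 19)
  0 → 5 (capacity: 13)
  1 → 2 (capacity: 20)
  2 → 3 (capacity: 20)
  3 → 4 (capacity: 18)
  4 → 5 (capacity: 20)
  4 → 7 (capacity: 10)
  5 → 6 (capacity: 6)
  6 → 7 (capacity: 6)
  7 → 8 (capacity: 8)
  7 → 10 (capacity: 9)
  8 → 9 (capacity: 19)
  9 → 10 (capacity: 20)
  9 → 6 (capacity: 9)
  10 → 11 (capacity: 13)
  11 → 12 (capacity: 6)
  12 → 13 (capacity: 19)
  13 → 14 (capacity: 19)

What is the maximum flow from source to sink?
Maximum flow = 6

Max flow: 6

Flow assignment:
  0 → 1: 6/19
  1 → 2: 6/20
  2 → 3: 6/20
  3 → 4: 6/18
  4 → 7: 6/10
  6 → 7: 6/6
  7 → 8: 6/8
  7 → 10: 6/9
  8 → 9: 6/19
  9 → 6: 6/9
  10 → 11: 6/13
  11 → 12: 6/6
  12 → 13: 6/19
  13 → 14: 6/19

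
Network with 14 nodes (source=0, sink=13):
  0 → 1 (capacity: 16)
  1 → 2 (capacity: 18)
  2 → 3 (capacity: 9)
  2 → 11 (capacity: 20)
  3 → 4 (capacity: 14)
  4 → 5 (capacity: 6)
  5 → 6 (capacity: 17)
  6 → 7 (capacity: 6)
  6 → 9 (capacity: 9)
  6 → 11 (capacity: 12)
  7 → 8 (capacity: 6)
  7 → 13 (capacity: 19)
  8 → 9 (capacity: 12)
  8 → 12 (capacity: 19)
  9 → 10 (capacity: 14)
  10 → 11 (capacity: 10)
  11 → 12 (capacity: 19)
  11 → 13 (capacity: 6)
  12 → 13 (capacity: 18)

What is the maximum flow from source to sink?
Maximum flow = 16

Max flow: 16

Flow assignment:
  0 → 1: 16/16
  1 → 2: 16/18
  2 → 11: 16/20
  11 → 12: 10/19
  11 → 13: 6/6
  12 → 13: 10/18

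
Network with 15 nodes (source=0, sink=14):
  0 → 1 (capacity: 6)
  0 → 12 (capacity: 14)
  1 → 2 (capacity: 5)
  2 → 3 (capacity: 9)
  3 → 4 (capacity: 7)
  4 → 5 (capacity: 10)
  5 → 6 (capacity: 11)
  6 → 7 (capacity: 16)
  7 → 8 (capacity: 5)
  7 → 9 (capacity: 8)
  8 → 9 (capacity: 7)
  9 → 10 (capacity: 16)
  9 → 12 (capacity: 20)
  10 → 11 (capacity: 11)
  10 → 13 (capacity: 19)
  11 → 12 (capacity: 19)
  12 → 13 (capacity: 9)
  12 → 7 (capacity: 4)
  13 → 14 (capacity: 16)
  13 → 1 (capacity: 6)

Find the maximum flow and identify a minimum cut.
Max flow = 16, Min cut edges: (13,14)

Maximum flow: 16
Minimum cut: (13,14)
Partition: S = [0, 1, 2, 3, 4, 5, 6, 7, 8, 9, 10, 11, 12, 13], T = [14]

Max-flow min-cut theorem verified: both equal 16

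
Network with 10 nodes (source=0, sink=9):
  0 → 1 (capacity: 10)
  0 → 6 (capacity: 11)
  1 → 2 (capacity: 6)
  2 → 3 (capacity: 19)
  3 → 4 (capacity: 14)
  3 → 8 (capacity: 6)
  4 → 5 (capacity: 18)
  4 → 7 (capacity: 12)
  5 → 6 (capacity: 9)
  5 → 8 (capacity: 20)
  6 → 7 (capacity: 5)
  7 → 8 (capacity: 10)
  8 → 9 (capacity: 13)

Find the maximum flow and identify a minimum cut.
Max flow = 11, Min cut edges: (1,2), (6,7)

Maximum flow: 11
Minimum cut: (1,2), (6,7)
Partition: S = [0, 1, 6], T = [2, 3, 4, 5, 7, 8, 9]

Max-flow min-cut theorem verified: both equal 11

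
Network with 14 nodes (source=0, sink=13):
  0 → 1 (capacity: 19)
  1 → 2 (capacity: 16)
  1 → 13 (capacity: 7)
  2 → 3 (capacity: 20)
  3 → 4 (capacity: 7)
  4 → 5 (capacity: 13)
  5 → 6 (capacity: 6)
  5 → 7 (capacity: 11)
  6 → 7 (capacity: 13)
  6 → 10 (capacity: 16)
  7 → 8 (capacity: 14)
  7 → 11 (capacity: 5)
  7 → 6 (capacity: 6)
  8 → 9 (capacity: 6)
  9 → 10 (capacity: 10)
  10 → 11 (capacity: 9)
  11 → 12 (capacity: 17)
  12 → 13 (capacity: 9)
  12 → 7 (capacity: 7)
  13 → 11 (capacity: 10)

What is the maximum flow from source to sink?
Maximum flow = 14

Max flow: 14

Flow assignment:
  0 → 1: 14/19
  1 → 2: 7/16
  1 → 13: 7/7
  2 → 3: 7/20
  3 → 4: 7/7
  4 → 5: 7/13
  5 → 6: 2/6
  5 → 7: 5/11
  6 → 10: 2/16
  7 → 11: 5/5
  10 → 11: 2/9
  11 → 12: 7/17
  12 → 13: 7/9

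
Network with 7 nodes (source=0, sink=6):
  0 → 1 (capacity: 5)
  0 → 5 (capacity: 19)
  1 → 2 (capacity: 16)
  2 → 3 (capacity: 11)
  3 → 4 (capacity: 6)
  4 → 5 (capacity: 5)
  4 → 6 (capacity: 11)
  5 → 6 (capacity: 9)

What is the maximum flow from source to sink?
Maximum flow = 14

Max flow: 14

Flow assignment:
  0 → 1: 5/5
  0 → 5: 9/19
  1 → 2: 5/16
  2 → 3: 5/11
  3 → 4: 5/6
  4 → 6: 5/11
  5 → 6: 9/9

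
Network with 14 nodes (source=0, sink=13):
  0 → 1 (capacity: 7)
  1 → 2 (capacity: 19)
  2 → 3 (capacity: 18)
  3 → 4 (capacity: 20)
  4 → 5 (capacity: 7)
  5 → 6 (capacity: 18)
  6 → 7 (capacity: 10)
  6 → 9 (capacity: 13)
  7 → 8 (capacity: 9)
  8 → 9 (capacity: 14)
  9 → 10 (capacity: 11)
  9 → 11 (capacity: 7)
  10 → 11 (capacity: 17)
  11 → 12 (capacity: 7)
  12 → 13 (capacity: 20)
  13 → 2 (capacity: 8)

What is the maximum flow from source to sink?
Maximum flow = 7

Max flow: 7

Flow assignment:
  0 → 1: 7/7
  1 → 2: 7/19
  2 → 3: 7/18
  3 → 4: 7/20
  4 → 5: 7/7
  5 → 6: 7/18
  6 → 9: 7/13
  9 → 11: 7/7
  11 → 12: 7/7
  12 → 13: 7/20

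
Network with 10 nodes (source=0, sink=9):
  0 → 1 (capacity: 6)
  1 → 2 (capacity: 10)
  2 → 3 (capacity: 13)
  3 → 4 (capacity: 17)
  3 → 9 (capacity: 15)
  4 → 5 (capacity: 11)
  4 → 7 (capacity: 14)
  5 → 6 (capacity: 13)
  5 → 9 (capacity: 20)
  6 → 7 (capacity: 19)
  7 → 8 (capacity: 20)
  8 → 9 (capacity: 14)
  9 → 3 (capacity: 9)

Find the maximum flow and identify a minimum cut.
Max flow = 6, Min cut edges: (0,1)

Maximum flow: 6
Minimum cut: (0,1)
Partition: S = [0], T = [1, 2, 3, 4, 5, 6, 7, 8, 9]

Max-flow min-cut theorem verified: both equal 6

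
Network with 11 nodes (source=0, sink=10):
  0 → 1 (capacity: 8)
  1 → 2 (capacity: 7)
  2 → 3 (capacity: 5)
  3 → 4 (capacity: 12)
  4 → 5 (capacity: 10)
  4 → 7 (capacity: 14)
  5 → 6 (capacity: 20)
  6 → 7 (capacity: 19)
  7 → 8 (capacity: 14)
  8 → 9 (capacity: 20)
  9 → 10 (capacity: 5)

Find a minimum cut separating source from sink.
Min cut value = 5, edges: (9,10)

Min cut value: 5
Partition: S = [0, 1, 2, 3, 4, 5, 6, 7, 8, 9], T = [10]
Cut edges: (9,10)

By max-flow min-cut theorem, max flow = min cut = 5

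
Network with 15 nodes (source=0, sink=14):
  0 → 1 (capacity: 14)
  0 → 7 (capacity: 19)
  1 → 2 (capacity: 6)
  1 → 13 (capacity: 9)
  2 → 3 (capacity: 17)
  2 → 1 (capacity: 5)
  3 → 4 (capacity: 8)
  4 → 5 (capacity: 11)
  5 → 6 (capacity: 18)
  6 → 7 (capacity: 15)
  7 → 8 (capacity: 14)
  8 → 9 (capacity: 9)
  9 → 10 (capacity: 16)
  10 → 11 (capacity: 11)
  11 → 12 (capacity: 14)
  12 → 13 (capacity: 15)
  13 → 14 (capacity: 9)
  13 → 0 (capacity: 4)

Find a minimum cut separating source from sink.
Min cut value = 9, edges: (13,14)

Min cut value: 9
Partition: S = [0, 1, 2, 3, 4, 5, 6, 7, 8, 9, 10, 11, 12, 13], T = [14]
Cut edges: (13,14)

By max-flow min-cut theorem, max flow = min cut = 9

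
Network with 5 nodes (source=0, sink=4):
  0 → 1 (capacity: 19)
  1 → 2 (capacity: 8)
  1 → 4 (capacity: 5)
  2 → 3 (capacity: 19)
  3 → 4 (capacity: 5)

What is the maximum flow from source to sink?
Maximum flow = 10

Max flow: 10

Flow assignment:
  0 → 1: 10/19
  1 → 2: 5/8
  1 → 4: 5/5
  2 → 3: 5/19
  3 → 4: 5/5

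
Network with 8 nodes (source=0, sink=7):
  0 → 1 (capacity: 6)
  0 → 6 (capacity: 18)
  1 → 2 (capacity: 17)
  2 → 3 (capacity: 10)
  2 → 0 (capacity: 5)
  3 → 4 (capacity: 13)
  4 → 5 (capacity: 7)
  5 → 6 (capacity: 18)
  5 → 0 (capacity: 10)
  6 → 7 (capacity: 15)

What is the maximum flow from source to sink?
Maximum flow = 15

Max flow: 15

Flow assignment:
  0 → 1: 6/6
  0 → 6: 15/18
  1 → 2: 6/17
  2 → 3: 6/10
  3 → 4: 6/13
  4 → 5: 6/7
  5 → 0: 6/10
  6 → 7: 15/15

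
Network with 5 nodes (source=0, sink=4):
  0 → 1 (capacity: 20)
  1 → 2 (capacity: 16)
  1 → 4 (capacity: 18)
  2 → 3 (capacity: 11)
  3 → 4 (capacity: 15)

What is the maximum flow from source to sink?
Maximum flow = 20

Max flow: 20

Flow assignment:
  0 → 1: 20/20
  1 → 2: 2/16
  1 → 4: 18/18
  2 → 3: 2/11
  3 → 4: 2/15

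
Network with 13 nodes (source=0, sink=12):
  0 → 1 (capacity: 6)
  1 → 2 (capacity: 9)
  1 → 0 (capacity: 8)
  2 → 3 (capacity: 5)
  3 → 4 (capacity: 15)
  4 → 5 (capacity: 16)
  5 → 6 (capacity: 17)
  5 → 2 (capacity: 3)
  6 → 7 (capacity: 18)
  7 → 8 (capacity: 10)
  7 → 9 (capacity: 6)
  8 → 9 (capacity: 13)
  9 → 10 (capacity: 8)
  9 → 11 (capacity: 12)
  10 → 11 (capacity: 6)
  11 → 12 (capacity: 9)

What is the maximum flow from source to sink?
Maximum flow = 5

Max flow: 5

Flow assignment:
  0 → 1: 5/6
  1 → 2: 5/9
  2 → 3: 5/5
  3 → 4: 5/15
  4 → 5: 5/16
  5 → 6: 5/17
  6 → 7: 5/18
  7 → 9: 5/6
  9 → 11: 5/12
  11 → 12: 5/9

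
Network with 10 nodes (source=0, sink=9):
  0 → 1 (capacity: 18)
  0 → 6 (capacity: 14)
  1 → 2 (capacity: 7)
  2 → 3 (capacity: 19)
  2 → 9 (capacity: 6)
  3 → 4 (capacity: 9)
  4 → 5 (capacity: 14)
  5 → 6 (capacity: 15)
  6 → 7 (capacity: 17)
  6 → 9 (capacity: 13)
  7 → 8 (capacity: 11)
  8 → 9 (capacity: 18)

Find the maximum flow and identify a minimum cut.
Max flow = 21, Min cut edges: (0,6), (1,2)

Maximum flow: 21
Minimum cut: (0,6), (1,2)
Partition: S = [0, 1], T = [2, 3, 4, 5, 6, 7, 8, 9]

Max-flow min-cut theorem verified: both equal 21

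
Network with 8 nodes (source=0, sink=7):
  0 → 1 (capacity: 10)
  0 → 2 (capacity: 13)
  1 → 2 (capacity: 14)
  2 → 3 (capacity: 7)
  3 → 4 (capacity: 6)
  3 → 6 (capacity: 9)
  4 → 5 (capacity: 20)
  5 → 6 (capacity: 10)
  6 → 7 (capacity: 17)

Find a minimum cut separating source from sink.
Min cut value = 7, edges: (2,3)

Min cut value: 7
Partition: S = [0, 1, 2], T = [3, 4, 5, 6, 7]
Cut edges: (2,3)

By max-flow min-cut theorem, max flow = min cut = 7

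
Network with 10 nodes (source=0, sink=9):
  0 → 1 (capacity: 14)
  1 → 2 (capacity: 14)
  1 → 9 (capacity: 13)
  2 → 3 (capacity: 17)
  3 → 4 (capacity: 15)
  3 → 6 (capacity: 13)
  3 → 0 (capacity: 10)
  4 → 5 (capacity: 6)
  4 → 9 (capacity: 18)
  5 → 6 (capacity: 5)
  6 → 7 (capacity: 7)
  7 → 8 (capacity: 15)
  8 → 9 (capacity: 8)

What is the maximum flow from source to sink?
Maximum flow = 14

Max flow: 14

Flow assignment:
  0 → 1: 14/14
  1 → 2: 1/14
  1 → 9: 13/13
  2 → 3: 1/17
  3 → 4: 1/15
  4 → 9: 1/18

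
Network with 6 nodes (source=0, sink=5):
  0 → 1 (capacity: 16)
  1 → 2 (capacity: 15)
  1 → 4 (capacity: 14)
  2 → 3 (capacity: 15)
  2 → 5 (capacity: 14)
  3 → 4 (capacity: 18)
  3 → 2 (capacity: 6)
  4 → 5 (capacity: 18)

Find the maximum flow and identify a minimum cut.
Max flow = 16, Min cut edges: (0,1)

Maximum flow: 16
Minimum cut: (0,1)
Partition: S = [0], T = [1, 2, 3, 4, 5]

Max-flow min-cut theorem verified: both equal 16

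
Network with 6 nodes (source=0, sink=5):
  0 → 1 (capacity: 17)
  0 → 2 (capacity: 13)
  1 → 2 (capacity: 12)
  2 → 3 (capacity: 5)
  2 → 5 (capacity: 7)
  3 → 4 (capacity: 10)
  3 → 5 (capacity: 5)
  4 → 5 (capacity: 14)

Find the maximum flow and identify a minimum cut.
Max flow = 12, Min cut edges: (2,3), (2,5)

Maximum flow: 12
Minimum cut: (2,3), (2,5)
Partition: S = [0, 1, 2], T = [3, 4, 5]

Max-flow min-cut theorem verified: both equal 12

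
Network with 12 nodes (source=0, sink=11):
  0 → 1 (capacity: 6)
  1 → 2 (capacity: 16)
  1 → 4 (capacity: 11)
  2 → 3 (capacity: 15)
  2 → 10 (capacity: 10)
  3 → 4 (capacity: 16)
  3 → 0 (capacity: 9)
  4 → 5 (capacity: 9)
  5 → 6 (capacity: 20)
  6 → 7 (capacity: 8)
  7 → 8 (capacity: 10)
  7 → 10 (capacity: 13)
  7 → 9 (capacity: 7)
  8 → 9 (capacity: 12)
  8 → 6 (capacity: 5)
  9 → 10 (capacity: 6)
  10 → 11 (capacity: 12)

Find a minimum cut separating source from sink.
Min cut value = 6, edges: (0,1)

Min cut value: 6
Partition: S = [0], T = [1, 2, 3, 4, 5, 6, 7, 8, 9, 10, 11]
Cut edges: (0,1)

By max-flow min-cut theorem, max flow = min cut = 6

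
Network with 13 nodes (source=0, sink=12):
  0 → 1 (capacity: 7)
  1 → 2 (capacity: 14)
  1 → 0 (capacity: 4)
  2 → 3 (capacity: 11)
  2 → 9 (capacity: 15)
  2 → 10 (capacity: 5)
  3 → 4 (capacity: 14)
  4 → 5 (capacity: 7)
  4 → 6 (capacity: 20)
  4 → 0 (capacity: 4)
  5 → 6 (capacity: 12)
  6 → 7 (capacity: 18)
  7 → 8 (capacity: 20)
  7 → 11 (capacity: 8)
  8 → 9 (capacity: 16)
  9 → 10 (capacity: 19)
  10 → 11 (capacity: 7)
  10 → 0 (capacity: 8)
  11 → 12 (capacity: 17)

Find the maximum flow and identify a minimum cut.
Max flow = 7, Min cut edges: (0,1)

Maximum flow: 7
Minimum cut: (0,1)
Partition: S = [0], T = [1, 2, 3, 4, 5, 6, 7, 8, 9, 10, 11, 12]

Max-flow min-cut theorem verified: both equal 7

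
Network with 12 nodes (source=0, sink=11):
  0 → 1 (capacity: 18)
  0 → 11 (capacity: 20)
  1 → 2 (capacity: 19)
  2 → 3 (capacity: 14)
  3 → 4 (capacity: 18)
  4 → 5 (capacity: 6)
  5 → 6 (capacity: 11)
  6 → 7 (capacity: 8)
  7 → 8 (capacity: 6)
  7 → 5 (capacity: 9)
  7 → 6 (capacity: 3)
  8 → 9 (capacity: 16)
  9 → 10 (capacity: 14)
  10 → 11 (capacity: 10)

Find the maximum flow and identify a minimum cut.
Max flow = 26, Min cut edges: (0,11), (7,8)

Maximum flow: 26
Minimum cut: (0,11), (7,8)
Partition: S = [0, 1, 2, 3, 4, 5, 6, 7], T = [8, 9, 10, 11]

Max-flow min-cut theorem verified: both equal 26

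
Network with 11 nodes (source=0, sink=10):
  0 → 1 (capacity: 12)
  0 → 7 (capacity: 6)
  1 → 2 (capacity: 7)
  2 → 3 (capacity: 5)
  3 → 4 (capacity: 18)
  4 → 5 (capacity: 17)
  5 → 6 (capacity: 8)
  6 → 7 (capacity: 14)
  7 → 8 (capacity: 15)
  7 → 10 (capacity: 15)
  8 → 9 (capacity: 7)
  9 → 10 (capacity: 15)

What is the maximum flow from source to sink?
Maximum flow = 11

Max flow: 11

Flow assignment:
  0 → 1: 5/12
  0 → 7: 6/6
  1 → 2: 5/7
  2 → 3: 5/5
  3 → 4: 5/18
  4 → 5: 5/17
  5 → 6: 5/8
  6 → 7: 5/14
  7 → 10: 11/15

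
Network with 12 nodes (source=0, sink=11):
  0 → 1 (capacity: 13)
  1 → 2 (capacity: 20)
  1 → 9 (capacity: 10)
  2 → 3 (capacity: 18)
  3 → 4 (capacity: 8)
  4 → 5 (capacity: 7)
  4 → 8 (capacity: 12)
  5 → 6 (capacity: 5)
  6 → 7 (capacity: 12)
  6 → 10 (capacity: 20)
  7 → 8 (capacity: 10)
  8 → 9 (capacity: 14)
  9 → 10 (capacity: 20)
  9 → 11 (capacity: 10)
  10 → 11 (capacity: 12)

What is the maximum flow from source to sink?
Maximum flow = 13

Max flow: 13

Flow assignment:
  0 → 1: 13/13
  1 → 2: 3/20
  1 → 9: 10/10
  2 → 3: 3/18
  3 → 4: 3/8
  4 → 8: 3/12
  8 → 9: 3/14
  9 → 10: 3/20
  9 → 11: 10/10
  10 → 11: 3/12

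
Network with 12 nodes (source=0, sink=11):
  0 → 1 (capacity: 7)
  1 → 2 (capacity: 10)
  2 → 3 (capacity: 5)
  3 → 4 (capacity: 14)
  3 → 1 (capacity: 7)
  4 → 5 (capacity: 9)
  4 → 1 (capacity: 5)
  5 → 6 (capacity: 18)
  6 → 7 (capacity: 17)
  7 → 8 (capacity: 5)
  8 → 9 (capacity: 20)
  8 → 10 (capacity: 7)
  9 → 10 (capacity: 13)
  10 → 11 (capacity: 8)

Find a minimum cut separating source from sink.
Min cut value = 5, edges: (7,8)

Min cut value: 5
Partition: S = [0, 1, 2, 3, 4, 5, 6, 7], T = [8, 9, 10, 11]
Cut edges: (7,8)

By max-flow min-cut theorem, max flow = min cut = 5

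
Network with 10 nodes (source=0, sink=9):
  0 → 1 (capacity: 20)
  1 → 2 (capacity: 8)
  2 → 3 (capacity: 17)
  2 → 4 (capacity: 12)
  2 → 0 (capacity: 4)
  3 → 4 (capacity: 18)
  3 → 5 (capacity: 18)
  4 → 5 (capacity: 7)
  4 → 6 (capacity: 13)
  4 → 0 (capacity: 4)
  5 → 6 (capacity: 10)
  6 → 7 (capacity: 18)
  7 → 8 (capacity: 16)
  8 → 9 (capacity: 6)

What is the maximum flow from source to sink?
Maximum flow = 6

Max flow: 6

Flow assignment:
  0 → 1: 8/20
  1 → 2: 8/8
  2 → 4: 8/12
  4 → 6: 6/13
  4 → 0: 2/4
  6 → 7: 6/18
  7 → 8: 6/16
  8 → 9: 6/6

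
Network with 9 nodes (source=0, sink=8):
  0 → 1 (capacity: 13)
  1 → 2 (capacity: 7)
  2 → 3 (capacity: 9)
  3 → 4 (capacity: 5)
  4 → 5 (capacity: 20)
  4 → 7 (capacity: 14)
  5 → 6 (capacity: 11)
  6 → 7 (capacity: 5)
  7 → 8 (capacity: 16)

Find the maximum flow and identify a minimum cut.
Max flow = 5, Min cut edges: (3,4)

Maximum flow: 5
Minimum cut: (3,4)
Partition: S = [0, 1, 2, 3], T = [4, 5, 6, 7, 8]

Max-flow min-cut theorem verified: both equal 5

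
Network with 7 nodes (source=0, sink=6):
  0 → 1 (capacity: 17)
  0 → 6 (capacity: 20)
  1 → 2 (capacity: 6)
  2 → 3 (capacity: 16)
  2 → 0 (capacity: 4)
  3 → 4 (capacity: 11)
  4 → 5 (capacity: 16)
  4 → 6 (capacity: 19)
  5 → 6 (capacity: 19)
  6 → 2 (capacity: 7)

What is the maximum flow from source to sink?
Maximum flow = 26

Max flow: 26

Flow assignment:
  0 → 1: 6/17
  0 → 6: 20/20
  1 → 2: 6/6
  2 → 3: 6/16
  3 → 4: 6/11
  4 → 6: 6/19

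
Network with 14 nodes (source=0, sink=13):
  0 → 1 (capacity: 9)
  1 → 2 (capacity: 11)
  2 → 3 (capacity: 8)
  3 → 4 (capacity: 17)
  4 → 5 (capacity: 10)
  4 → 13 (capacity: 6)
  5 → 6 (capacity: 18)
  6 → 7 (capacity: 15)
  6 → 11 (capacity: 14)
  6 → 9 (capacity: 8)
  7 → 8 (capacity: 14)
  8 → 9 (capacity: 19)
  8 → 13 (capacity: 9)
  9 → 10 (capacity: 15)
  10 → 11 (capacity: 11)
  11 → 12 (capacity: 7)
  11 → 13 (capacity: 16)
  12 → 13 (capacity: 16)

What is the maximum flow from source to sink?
Maximum flow = 8

Max flow: 8

Flow assignment:
  0 → 1: 8/9
  1 → 2: 8/11
  2 → 3: 8/8
  3 → 4: 8/17
  4 → 5: 2/10
  4 → 13: 6/6
  5 → 6: 2/18
  6 → 11: 2/14
  11 → 13: 2/16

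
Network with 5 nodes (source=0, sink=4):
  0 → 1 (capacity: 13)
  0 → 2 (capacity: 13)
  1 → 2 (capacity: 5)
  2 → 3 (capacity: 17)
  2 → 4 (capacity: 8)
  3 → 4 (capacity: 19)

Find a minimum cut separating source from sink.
Min cut value = 18, edges: (0,2), (1,2)

Min cut value: 18
Partition: S = [0, 1], T = [2, 3, 4]
Cut edges: (0,2), (1,2)

By max-flow min-cut theorem, max flow = min cut = 18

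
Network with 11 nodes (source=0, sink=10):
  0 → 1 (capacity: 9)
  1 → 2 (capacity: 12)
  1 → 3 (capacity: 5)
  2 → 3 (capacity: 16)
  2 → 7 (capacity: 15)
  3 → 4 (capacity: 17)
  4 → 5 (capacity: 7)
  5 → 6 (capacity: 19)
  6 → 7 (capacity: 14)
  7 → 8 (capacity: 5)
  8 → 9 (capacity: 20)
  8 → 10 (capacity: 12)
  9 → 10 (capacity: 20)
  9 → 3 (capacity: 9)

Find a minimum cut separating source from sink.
Min cut value = 5, edges: (7,8)

Min cut value: 5
Partition: S = [0, 1, 2, 3, 4, 5, 6, 7], T = [8, 9, 10]
Cut edges: (7,8)

By max-flow min-cut theorem, max flow = min cut = 5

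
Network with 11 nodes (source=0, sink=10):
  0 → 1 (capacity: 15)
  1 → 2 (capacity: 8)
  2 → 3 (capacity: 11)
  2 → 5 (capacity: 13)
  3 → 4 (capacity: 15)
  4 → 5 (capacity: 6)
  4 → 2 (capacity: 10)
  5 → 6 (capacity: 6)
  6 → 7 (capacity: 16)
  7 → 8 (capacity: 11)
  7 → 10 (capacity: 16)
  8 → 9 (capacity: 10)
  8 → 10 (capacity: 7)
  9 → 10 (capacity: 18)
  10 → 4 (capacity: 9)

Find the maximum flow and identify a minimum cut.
Max flow = 6, Min cut edges: (5,6)

Maximum flow: 6
Minimum cut: (5,6)
Partition: S = [0, 1, 2, 3, 4, 5], T = [6, 7, 8, 9, 10]

Max-flow min-cut theorem verified: both equal 6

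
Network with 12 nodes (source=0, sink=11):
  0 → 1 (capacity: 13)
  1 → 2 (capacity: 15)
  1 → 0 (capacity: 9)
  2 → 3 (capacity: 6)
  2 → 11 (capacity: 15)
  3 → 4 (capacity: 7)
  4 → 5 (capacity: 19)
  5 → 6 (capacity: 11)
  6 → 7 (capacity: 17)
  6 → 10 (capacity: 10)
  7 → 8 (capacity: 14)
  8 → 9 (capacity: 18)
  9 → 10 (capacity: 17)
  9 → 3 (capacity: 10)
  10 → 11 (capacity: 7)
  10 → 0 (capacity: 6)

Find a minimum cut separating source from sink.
Min cut value = 13, edges: (0,1)

Min cut value: 13
Partition: S = [0], T = [1, 2, 3, 4, 5, 6, 7, 8, 9, 10, 11]
Cut edges: (0,1)

By max-flow min-cut theorem, max flow = min cut = 13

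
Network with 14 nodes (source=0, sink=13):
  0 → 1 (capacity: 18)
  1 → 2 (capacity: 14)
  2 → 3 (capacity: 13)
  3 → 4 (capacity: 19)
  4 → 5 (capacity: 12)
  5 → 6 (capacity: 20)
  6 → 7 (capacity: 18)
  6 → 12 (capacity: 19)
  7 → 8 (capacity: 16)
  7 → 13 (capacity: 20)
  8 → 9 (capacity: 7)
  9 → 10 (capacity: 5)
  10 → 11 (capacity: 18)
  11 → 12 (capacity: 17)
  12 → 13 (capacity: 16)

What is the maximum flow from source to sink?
Maximum flow = 12

Max flow: 12

Flow assignment:
  0 → 1: 12/18
  1 → 2: 12/14
  2 → 3: 12/13
  3 → 4: 12/19
  4 → 5: 12/12
  5 → 6: 12/20
  6 → 7: 12/18
  7 → 13: 12/20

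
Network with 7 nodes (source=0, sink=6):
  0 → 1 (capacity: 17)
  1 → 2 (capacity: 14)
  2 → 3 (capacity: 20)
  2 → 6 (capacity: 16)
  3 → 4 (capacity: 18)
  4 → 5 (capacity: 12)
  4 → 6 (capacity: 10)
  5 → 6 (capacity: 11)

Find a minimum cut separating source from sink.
Min cut value = 14, edges: (1,2)

Min cut value: 14
Partition: S = [0, 1], T = [2, 3, 4, 5, 6]
Cut edges: (1,2)

By max-flow min-cut theorem, max flow = min cut = 14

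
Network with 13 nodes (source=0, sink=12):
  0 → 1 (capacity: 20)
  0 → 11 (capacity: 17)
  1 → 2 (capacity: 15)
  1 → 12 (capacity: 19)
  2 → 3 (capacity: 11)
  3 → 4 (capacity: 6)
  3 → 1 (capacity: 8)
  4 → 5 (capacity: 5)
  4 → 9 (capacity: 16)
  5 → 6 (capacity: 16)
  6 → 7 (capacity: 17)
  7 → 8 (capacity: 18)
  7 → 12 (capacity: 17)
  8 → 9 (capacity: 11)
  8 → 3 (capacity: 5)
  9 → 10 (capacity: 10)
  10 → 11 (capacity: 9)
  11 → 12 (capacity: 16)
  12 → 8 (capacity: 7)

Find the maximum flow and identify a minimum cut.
Max flow = 36, Min cut edges: (0,1), (11,12)

Maximum flow: 36
Minimum cut: (0,1), (11,12)
Partition: S = [0, 9, 10, 11], T = [1, 2, 3, 4, 5, 6, 7, 8, 12]

Max-flow min-cut theorem verified: both equal 36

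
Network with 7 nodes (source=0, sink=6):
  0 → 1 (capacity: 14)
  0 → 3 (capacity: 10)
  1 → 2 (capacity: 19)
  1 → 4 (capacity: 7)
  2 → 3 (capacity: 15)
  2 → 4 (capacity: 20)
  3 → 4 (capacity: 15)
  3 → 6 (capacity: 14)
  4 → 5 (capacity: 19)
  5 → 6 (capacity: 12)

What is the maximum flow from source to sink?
Maximum flow = 24

Max flow: 24

Flow assignment:
  0 → 1: 14/14
  0 → 3: 10/10
  1 → 2: 14/19
  2 → 3: 4/15
  2 → 4: 10/20
  3 → 6: 14/14
  4 → 5: 10/19
  5 → 6: 10/12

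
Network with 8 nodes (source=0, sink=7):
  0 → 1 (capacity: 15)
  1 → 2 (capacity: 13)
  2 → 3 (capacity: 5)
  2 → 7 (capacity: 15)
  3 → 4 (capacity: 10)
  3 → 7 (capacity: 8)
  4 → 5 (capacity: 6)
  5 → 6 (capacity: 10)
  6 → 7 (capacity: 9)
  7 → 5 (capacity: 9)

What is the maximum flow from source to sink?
Maximum flow = 13

Max flow: 13

Flow assignment:
  0 → 1: 13/15
  1 → 2: 13/13
  2 → 7: 13/15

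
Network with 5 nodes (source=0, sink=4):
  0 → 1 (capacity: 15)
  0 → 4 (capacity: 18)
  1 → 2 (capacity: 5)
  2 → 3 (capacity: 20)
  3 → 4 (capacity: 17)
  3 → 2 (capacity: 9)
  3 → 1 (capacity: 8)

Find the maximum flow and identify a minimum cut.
Max flow = 23, Min cut edges: (0,4), (1,2)

Maximum flow: 23
Minimum cut: (0,4), (1,2)
Partition: S = [0, 1], T = [2, 3, 4]

Max-flow min-cut theorem verified: both equal 23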